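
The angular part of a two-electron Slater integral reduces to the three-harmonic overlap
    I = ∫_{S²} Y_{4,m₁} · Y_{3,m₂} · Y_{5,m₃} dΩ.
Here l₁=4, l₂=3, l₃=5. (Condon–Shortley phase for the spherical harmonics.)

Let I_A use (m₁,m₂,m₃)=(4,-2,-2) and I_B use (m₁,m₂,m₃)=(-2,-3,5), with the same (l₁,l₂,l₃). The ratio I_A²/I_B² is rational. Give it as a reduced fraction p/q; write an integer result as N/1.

l's match ⇒ only the (l;m) 3-j factors differ between A and B.
A: triangle coeff Δ(4,3,5) = 1/180180; Σ_t [0,0]: t=0:+1/8640 = 1/8640; (3j)²=14/1287 [(4 3 5; 4 -2 -2)], sign=-1
B: triangle coeff Δ(4,3,5) = 1/180180; Σ_t [0,0]: t=0:+1/34560 = 1/34560; (3j)²=5/286 [(4 3 5; -2 -3 5)], sign=+1
I_A²/I_B² = (14/1287)/(5/286) = 28/45

28/45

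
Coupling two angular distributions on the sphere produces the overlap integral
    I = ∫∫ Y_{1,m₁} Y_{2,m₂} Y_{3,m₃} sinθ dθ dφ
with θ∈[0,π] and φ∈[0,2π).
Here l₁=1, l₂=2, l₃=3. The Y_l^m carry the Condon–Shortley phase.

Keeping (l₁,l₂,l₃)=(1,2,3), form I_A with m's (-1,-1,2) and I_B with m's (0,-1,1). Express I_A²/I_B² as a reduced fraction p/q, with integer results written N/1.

l's match ⇒ only the (l;m) 3-j factors differ between A and B.
A: triangle coeff Δ(1,2,3) = 1/105; Σ_t [0,0]: t=0:+1/12 = 1/12; (3j)²=2/21 [(1 2 3; -1 -1 2)], sign=-1
B: triangle coeff Δ(1,2,3) = 1/105; Σ_t [0,0]: t=0:+1/6 = 1/6; (3j)²=8/105 [(1 2 3; 0 -1 1)], sign=+1
I_A²/I_B² = (2/21)/(8/105) = 5/4

5/4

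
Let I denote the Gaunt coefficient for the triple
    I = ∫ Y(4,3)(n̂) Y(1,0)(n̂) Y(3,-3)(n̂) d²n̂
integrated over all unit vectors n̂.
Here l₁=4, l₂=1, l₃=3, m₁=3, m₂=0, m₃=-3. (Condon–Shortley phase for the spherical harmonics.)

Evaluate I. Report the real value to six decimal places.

Checks pass: Σm=0; 8 even; l₃=3∈[3,5].
(2·4+1)(2·1+1)(2·3+1) = 189
Δ: 2! 6! 0! / 9! → 1/252
sum: t=1:−1/36 = -1/36
3j²(4 1 3; 0 0 0) = Δ·Π!·Σ² = 4/63  (sign +1)
sum: t=1:−1/720 = -1/720
3j²(4 1 3; 3 0 -3) = Δ·Π!·Σ² = 1/36  (sign -1)
combine: 4πI² = 189·4/63·1/36 = 1/3
take √, sign -1: I = -0.16286750

-0.162868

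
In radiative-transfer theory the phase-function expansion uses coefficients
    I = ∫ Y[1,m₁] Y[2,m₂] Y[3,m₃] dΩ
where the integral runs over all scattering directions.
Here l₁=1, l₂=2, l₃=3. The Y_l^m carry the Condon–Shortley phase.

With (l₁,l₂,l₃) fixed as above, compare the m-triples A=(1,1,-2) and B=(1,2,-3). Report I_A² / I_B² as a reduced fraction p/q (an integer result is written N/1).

2/3

Shared (l₁,l₂,l₃)=(1,2,3): N and (l;000)² cancel in I_A²/I_B².
A: Δ = 0!·2!·4!/7! = 1/105; Racah Σ t=0..0: t=0:+1/12 = 1/12; ⇒ 3j(1 2 3; 1 1 -2)² = 2/21, sgn -1
B: Δ = 0!·2!·4!/7! = 1/105; Racah Σ t=0..0: t=0:+1/48 = 1/48; ⇒ 3j(1 2 3; 1 2 -3)² = 1/7, sgn +1
I_A²/I_B² = (2/21)/(1/7) = 2/3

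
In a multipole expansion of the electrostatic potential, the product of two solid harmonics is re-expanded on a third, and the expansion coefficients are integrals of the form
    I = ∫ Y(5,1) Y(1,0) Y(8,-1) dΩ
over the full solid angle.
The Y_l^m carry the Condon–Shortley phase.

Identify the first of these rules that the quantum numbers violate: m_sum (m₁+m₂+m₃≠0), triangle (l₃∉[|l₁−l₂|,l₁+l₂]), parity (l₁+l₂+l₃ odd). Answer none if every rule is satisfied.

azimuthal sum: 1 + 0 − 1 = 0  ✓
4 ≤ 8 ≤ 6 (triangle on l)  ✗
L = 5 + 1 + 8 = 14 (even)

triangle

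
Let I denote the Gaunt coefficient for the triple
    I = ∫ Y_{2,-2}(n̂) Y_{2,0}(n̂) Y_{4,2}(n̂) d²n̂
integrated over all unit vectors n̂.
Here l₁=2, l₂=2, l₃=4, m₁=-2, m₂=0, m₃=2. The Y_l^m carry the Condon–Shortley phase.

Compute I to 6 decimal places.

0.156078

Rules hold: Σm=0, L=8 even, 0≤4≤4.
N = 5·5·9 = 225
Δ = 0!·4!·4!/9! = 1/630
Racah Σ t=0..0: t=0:+1/16 = 1/16
⇒ 3j(2 2 4; 0 0 0)² = 2/35, sgn +1
Racah Σ t=0..0: t=0:+1/96 = 1/96
⇒ 3j(2 2 4; -2 0 2)² = 1/42, sgn +1
4πI² = N·(3j₀)²·(3jₘ)² = 15/49
I = +1·√(0.306122/4π) = 0.15607835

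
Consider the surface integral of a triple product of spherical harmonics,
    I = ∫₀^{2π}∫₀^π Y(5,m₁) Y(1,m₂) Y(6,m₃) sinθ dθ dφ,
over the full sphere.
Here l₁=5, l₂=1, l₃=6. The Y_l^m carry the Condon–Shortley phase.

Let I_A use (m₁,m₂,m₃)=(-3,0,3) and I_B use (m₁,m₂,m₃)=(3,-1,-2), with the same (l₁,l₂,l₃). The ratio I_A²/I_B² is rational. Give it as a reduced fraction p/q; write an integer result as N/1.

9/2

Shared (l₁,l₂,l₃)=(5,1,6): N and (l;000)² cancel in I_A²/I_B².
A: Δ = 0!·10!·2!/13! = 1/858; Racah Σ t=0..0: t=0:+1/80640 = 1/80640; ⇒ 3j(5 1 6; -3 0 3)² = 9/286, sgn -1
B: Δ = 0!·10!·2!/13! = 1/858; Racah Σ t=0..0: t=0:+1/161280 = 1/161280; ⇒ 3j(5 1 6; 3 -1 -2)² = 1/143, sgn +1
I_A²/I_B² = (9/286)/(1/143) = 9/2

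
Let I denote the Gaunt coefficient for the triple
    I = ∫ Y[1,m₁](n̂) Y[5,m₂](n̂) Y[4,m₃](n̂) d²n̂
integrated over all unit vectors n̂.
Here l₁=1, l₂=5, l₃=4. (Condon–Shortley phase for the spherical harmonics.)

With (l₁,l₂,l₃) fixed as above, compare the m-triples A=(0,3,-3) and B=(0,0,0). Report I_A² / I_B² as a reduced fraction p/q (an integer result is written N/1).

16/25

l's match ⇒ only the (l;m) 3-j factors differ between A and B.
A: triangle coeff Δ(1,5,4) = 1/495; Σ_t [1,1]: t=1:−1/5040 = -1/5040; (3j)²=16/495 [(1 5 4; 0 3 -3)], sign=+1
B: triangle coeff Δ(1,5,4) = 1/495; Σ_t [1,1]: t=1:−1/576 = -1/576; (3j)²=5/99 [(1 5 4; 0 0 0)], sign=-1
I_A²/I_B² = (16/495)/(5/99) = 16/25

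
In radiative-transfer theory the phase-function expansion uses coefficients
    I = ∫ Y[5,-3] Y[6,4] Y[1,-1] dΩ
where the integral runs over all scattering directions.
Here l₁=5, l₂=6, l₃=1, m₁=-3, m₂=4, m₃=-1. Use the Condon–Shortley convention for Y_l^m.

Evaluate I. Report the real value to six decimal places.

Rules hold: Σm=0, L=12 even, 1≤1≤11.
N = 11·13·3 = 429
Δ = 10!·0!·2!/13! = 1/858
Racah Σ t=5..5: t=5:−1/14400 = -1/14400
⇒ 3j(5 6 1; 0 0 0)² = 6/143, sgn +1
Racah Σ t=8..8: t=8:+1/161280 = 1/161280
⇒ 3j(5 6 1; -3 4 -1)² = 15/286, sgn +1
4πI² = N·(3j₀)²·(3jₘ)² = 135/143
I = +1·√(0.944056/4π) = 0.27409047

0.274090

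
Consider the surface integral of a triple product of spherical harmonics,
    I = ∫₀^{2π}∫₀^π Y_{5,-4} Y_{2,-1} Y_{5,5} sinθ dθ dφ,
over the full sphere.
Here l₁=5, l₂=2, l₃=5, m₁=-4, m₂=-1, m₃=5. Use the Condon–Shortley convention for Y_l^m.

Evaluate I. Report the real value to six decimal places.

-0.187924

Rules hold: Σm=0, L=12 even, 3≤5≤7.
N = 11·5·11 = 605
Δ = 2!·8!·2!/13! = 1/38610
Racah Σ t=0..2: t=0:+1/2880 t=1:−1/576 t=2:+1/2880 = -1/960
⇒ 3j(5 2 5; 0 0 0)² = 10/429, sgn +1
Racah Σ t=1..1: t=1:−1/80640 = -1/80640
⇒ 3j(5 2 5; -4 -1 5)² = 9/286, sgn -1
4πI² = N·(3j₀)²·(3jₘ)² = 75/169
I = -1·√(0.443787/4π) = -0.18792404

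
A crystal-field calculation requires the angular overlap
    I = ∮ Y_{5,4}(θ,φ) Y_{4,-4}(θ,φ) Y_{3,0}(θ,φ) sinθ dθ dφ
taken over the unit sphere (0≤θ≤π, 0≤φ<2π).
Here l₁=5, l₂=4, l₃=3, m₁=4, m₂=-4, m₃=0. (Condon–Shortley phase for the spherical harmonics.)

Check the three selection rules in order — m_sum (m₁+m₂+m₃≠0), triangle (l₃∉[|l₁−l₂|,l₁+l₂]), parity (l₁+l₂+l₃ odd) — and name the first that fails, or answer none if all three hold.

none

azimuthal sum: 4 − 4 + 0 = 0  ✓
1 ≤ 3 ≤ 9 (triangle on l)  ✓
L = 5 + 4 + 3 = 12 (even)  ✓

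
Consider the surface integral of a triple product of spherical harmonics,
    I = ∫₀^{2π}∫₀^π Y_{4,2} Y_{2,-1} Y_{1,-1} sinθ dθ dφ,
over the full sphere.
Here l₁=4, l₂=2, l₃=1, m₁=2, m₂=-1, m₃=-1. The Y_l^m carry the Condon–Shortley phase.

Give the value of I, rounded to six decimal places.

0.000000

|4−2|≤1≤4+2 violated ⇒ I = 0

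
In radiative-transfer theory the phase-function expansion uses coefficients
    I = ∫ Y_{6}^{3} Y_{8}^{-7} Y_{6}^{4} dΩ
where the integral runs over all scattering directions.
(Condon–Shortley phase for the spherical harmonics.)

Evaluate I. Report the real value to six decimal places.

-0.067804

Rules hold: Σm=0, L=20 even, 2≤6≤14.
N = 13·17·13 = 2873
Δ = 8!·4!·8!/21! = 1/1309458150
Racah Σ t=2..6: t=2:+1/49766400 t=3:−1/3110400 t=4:+1/1327104 t=5:−1/3110400 t=6:+1/49766400 = 1/6635520
⇒ 3j(6 8 6; 0 0 0)² = 350/46189, sgn +1
Racah Σ t=0..1: t=0:+1/1219276800 t=1:−1/812851200 = -1/2438553600
⇒ 3j(6 8 6; 3 -7 4)² = 6/2261, sgn -1
4πI² = N·(3j₀)²·(3jₘ)² = 3900/67507
I = -1·√(0.0577718/4π) = -0.06780363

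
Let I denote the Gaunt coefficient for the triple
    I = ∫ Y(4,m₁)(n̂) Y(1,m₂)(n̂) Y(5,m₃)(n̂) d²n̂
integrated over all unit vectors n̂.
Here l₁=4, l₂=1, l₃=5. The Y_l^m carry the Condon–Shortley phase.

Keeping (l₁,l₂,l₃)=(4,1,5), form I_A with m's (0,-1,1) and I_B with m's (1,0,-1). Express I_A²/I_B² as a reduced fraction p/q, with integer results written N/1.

5/8

l's match ⇒ only the (l;m) 3-j factors differ between A and B.
A: triangle coeff Δ(4,1,5) = 1/495; Σ_t [0,0]: t=0:+1/1152 = 1/1152; (3j)²=1/33 [(4 1 5; 0 -1 1)], sign=+1
B: triangle coeff Δ(4,1,5) = 1/495; Σ_t [0,0]: t=0:+1/720 = 1/720; (3j)²=8/165 [(4 1 5; 1 0 -1)], sign=+1
I_A²/I_B² = (1/33)/(8/165) = 5/8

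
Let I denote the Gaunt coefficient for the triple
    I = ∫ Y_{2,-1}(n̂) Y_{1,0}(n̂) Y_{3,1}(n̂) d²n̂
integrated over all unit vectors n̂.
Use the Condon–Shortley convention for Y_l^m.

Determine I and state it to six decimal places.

Checks pass: Σm=0; 6 even; l₃=3∈[1,3].
(2·2+1)(2·1+1)(2·3+1) = 105
Δ: 0! 4! 2! / 7! → 1/105
sum: t=0:+1/4 = 1/4
3j²(2 1 3; 0 0 0) = Δ·Π!·Σ² = 3/35  (sign -1)
sum: t=0:+1/6 = 1/6
3j²(2 1 3; -1 0 1) = Δ·Π!·Σ² = 8/105  (sign +1)
combine: 4πI² = 105·3/35·8/105 = 24/35
take √, sign -1: I = -0.23359668

-0.233597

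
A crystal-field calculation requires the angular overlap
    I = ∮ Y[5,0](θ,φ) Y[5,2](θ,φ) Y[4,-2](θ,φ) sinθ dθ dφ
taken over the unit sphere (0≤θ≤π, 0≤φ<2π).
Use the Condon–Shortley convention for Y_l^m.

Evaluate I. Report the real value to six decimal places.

Rules hold: Σm=0, L=14 even, 0≤4≤10.
N = 11·11·9 = 1089
Δ = 6!·4!·4!/15! = 1/3153150
Racah Σ t=1..5: t=1:−1/69120 t=2:+1/1728 t=3:−1/576 t=4:+1/1728 t=5:−1/69120 = -7/11520
⇒ 3j(5 5 4; 0 0 0)² = 2/143, sgn -1
Racah Σ t=3..5: t=3:−1/3456 t=4:+1/1728 t=5:−1/11520 = 7/34560
⇒ 3j(5 5 4; 0 2 -2)² = 7/858, sgn +1
4πI² = N·(3j₀)²·(3jₘ)² = 21/169
I = -1·√(0.12426/4π) = -0.09944006

-0.099440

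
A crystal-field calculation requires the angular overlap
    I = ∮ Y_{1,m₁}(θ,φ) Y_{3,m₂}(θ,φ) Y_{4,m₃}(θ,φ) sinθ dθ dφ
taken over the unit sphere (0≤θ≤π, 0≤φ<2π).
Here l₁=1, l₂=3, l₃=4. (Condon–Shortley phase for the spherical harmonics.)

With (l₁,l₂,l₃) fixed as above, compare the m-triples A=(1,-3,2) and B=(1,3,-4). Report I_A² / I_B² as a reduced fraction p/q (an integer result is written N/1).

1/28

Shared (l₁,l₂,l₃)=(1,3,4): N and (l;000)² cancel in I_A²/I_B².
A: Δ = 0!·2!·6!/9! = 1/252; Racah Σ t=0..0: t=0:+1/1440 = 1/1440; ⇒ 3j(1 3 4; 1 -3 2)² = 1/252, sgn +1
B: Δ = 0!·2!·6!/9! = 1/252; Racah Σ t=0..0: t=0:+1/1440 = 1/1440; ⇒ 3j(1 3 4; 1 3 -4)² = 1/9, sgn +1
I_A²/I_B² = (1/252)/(1/9) = 1/28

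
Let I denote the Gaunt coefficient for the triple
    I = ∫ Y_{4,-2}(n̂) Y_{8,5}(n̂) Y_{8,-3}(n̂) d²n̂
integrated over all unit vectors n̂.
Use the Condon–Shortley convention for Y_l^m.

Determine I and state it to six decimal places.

-0.060520

Checks pass: Σm=0; 20 even; l₃=8∈[4,12].
(2·4+1)(2·8+1)(2·8+1) = 2601
Δ: 4! 4! 12! / 21! → 1/185175900
sum: t=0:+1/557383680 t=1:−1/21772800 t=2:+1/8294400 t=3:−1/21772800 t=4:+1/557383680 = 1/30965760
3j²(4 8 8; 0 0 0) = Δ·Π!·Σ² = 36/4199  (sign +1)
sum: t=2:+1/3832012800 t=3:−1/261273600 t=4:+1/209018880 = 1/821145600
3j²(4 8 8; -2 5 -3) = Δ·Π!·Σ² = 2/969  (sign -1)
combine: 4πI² = 2601·36/4199·2/969 = 216/4693
take √, sign -1: I = -0.06051969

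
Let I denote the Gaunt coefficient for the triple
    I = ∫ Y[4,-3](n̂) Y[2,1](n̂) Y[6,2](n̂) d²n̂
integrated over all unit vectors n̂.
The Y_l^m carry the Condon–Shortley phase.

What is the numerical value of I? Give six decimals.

0.089969

Checks pass: Σm=0; 12 even; l₃=6∈[2,6].
(2·4+1)(2·2+1)(2·6+1) = 585
Δ: 0! 8! 4! / 13! → 1/6435
sum: t=0:+1/2304 = 1/2304
3j²(4 2 6; 0 0 0) = Δ·Π!·Σ² = 5/143  (sign +1)
sum: t=0:+1/30240 = 1/30240
3j²(4 2 6; -3 1 2) = Δ·Π!·Σ² = 32/6435  (sign +1)
combine: 4πI² = 585·5/143·32/6435 = 160/1573
take √, sign +1: I = 0.08996855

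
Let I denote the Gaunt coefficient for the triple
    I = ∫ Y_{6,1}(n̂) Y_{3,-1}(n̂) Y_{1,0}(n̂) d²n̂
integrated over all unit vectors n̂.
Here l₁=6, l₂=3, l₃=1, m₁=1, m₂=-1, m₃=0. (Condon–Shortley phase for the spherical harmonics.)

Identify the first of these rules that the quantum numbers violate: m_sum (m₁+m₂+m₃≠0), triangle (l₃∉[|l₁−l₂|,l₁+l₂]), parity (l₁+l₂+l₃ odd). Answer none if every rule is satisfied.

Σmᵢ = 0  ✓
l₃∈[|l₁−l₂|,l₁+l₂]=[3,9], have l₃=1  ✗
Σlᵢ = 10 ⇒ even

triangle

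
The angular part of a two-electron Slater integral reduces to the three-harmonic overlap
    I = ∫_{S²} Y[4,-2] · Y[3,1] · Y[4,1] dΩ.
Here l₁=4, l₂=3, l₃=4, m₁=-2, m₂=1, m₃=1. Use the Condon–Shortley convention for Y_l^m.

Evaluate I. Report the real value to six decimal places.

0.000000

Σlᵢ=11 odd — θ-integrand is odd under cosθ→−cosθ; I=0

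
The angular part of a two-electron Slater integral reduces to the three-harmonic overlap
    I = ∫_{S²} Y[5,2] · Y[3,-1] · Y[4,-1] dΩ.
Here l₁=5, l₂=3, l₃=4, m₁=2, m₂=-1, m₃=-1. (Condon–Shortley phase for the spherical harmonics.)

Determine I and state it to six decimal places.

Checks pass: Σm=0; 12 even; l₃=4∈[2,8].
(2·5+1)(2·3+1)(2·4+1) = 693
Δ: 4! 6! 2! / 13! → 1/180180
sum: t=1:−1/576 t=2:+1/144 t=3:−1/576 = 1/288
3j²(5 3 4; 0 0 0) = Δ·Π!·Σ² = 20/1001  (sign +1)
sum: t=0:+1/1728 t=1:−1/288 t=2:+1/960 = -1/540
3j²(5 3 4; 2 -1 -1) = Δ·Π!·Σ² = 128/6435  (sign +1)
combine: 4πI² = 693·20/1001·128/6435 = 512/1859
take √, sign +1: I = 0.14804384

0.148044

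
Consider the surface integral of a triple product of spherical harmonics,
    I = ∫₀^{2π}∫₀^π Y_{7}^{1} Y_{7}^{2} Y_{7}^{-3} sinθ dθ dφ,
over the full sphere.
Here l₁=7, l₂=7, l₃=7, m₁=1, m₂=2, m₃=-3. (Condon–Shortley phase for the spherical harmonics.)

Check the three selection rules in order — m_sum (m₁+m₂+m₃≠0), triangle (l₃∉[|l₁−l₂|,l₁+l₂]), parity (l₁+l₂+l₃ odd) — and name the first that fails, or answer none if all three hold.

Σmᵢ = 0  ✓
l₃∈[|l₁−l₂|,l₁+l₂]=[0,14], have l₃=7  ✓
Σlᵢ = 21 ⇒ odd  ✗

parity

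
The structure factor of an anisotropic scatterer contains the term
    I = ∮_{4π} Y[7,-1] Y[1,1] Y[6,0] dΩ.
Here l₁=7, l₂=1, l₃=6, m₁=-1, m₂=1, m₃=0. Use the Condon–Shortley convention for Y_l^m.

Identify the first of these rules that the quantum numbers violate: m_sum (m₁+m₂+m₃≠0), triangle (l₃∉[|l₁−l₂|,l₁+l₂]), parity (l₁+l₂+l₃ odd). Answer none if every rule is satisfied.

azimuthal sum: -1 + 1 + 0 = 0  ✓
6 ≤ 6 ≤ 8 (triangle on l)  ✓
L = 7 + 1 + 6 = 14 (even)  ✓

none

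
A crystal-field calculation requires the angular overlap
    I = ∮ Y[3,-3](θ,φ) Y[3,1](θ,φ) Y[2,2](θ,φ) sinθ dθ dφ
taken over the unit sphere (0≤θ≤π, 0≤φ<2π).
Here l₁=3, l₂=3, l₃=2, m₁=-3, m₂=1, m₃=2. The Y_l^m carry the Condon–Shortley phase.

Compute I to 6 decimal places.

0.132981

Checks pass: Σm=0; 8 even; l₃=2∈[0,6].
(2·3+1)(2·3+1)(2·2+1) = 245
Δ: 4! 2! 2! / 9! → 1/3780
sum: t=1:−1/24 t=2:+1/4 t=3:−1/24 = 1/6
3j²(3 3 2; 0 0 0) = Δ·Π!·Σ² = 4/105  (sign +1)
sum: t=4:+1/96 = 1/96
3j²(3 3 2; -3 1 2) = Δ·Π!·Σ² = 1/42  (sign +1)
combine: 4πI² = 245·4/105·1/42 = 2/9
take √, sign +1: I = 0.13298076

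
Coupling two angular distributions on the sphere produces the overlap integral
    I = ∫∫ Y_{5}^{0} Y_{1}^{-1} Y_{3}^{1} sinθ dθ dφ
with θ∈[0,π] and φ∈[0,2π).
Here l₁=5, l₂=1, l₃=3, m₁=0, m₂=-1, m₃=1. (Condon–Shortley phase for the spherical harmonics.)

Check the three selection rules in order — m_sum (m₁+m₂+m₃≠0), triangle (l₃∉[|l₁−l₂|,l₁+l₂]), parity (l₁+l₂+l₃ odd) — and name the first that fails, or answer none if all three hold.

Σmᵢ = 0  ✓
l₃∈[|l₁−l₂|,l₁+l₂]=[4,6], have l₃=3  ✗
Σlᵢ = 9 ⇒ odd

triangle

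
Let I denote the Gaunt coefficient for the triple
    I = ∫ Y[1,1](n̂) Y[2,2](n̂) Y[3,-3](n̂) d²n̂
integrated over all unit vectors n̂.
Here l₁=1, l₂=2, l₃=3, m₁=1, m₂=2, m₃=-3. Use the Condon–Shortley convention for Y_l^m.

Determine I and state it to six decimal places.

-0.319865

m-sum 0 ✓  L=6 even ✓  1≤3≤3 ✓
Π(2lᵢ+1) = 3×5×7 = 105
triangle coeff Δ(1,2,3) = 1/105
Σ_t [0,0]: t=0:+1/4 = 1/4
(3j)²=3/35 [(1 2 3; 0 0 0)], sign=-1
Σ_t [0,0]: t=0:+1/48 = 1/48
(3j)²=1/7 [(1 2 3; 1 2 -3)], sign=+1
⇒ 4πI² = 9/7
I = (-1)√(9/7/(4π)) = -0.31986543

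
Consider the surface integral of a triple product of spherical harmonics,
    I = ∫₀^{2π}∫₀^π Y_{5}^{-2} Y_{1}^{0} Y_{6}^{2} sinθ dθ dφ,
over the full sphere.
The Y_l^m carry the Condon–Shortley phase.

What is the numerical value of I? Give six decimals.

0.231133

Checks pass: Σm=0; 12 even; l₃=6∈[4,6].
(2·5+1)(2·1+1)(2·6+1) = 429
Δ: 0! 10! 2! / 13! → 1/858
sum: t=0:+1/14400 = 1/14400
3j²(5 1 6; 0 0 0) = Δ·Π!·Σ² = 6/143  (sign +1)
sum: t=0:+1/30240 = 1/30240
3j²(5 1 6; -2 0 2) = Δ·Π!·Σ² = 16/429  (sign +1)
combine: 4πI² = 429·6/143·16/429 = 96/143
take √, sign +1: I = 0.23113338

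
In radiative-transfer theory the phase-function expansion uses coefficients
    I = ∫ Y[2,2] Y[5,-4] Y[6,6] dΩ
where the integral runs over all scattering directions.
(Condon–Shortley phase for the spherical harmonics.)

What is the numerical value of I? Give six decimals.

0.000000

m-sum = 2 − 4 + 6 = 4 ≠ 0 ⇒ I = 0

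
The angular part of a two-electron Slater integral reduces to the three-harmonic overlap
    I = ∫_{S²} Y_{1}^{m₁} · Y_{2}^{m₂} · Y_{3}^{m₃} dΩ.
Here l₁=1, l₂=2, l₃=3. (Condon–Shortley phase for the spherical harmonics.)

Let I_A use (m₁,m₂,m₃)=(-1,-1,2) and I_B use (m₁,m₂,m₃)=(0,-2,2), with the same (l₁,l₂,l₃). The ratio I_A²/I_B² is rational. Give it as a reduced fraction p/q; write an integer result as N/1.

2/1

l's match ⇒ only the (l;m) 3-j factors differ between A and B.
A: triangle coeff Δ(1,2,3) = 1/105; Σ_t [0,0]: t=0:+1/12 = 1/12; (3j)²=2/21 [(1 2 3; -1 -1 2)], sign=-1
B: triangle coeff Δ(1,2,3) = 1/105; Σ_t [0,0]: t=0:+1/24 = 1/24; (3j)²=1/21 [(1 2 3; 0 -2 2)], sign=-1
I_A²/I_B² = (2/21)/(1/21) = 2/1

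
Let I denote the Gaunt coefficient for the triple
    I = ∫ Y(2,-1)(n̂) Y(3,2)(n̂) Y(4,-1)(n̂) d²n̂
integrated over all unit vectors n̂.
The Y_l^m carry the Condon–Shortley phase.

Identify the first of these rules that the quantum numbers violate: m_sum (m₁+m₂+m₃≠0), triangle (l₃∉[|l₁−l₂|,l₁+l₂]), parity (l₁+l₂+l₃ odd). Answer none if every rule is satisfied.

m₁+m₂+m₃ = -1 + 2 − 1 = 0  ✓
triangle: |2−3|=1 ≤ l₃=4 ≤ 2+3=5  ✓
parity: l₁+l₂+l₃ = 9 is odd  ✗

parity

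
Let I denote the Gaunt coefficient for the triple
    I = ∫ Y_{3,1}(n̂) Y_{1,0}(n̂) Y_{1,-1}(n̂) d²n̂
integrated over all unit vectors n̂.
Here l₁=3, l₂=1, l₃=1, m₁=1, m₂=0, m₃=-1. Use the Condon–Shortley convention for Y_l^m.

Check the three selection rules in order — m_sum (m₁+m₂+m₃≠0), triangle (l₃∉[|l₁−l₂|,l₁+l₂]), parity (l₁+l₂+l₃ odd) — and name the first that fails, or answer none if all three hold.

triangle

azimuthal sum: 1 + 0 − 1 = 0  ✓
2 ≤ 1 ≤ 4 (triangle on l)  ✗
L = 3 + 1 + 1 = 5 (odd)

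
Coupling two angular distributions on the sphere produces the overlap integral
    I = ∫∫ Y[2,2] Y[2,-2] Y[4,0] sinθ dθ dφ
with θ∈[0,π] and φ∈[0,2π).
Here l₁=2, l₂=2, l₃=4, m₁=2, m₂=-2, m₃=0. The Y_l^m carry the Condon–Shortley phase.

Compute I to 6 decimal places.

Rules hold: Σm=0, L=8 even, 0≤4≤4.
N = 5·5·9 = 225
Δ = 0!·4!·4!/9! = 1/630
Racah Σ t=0..0: t=0:+1/16 = 1/16
⇒ 3j(2 2 4; 0 0 0)² = 2/35, sgn +1
Racah Σ t=0..0: t=0:+1/576 = 1/576
⇒ 3j(2 2 4; 2 -2 0)² = 1/630, sgn +1
4πI² = N·(3j₀)²·(3jₘ)² = 1/49
I = +1·√(0.0204082/4π) = 0.04029926

0.040299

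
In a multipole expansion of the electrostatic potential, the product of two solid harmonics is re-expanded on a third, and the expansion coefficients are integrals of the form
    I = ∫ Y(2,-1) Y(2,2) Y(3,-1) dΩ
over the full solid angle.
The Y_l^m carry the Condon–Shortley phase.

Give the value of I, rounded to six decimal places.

0.000000

l₁+l₂+l₃=7 is odd: 3j(l;000)=0 ⇒ I=0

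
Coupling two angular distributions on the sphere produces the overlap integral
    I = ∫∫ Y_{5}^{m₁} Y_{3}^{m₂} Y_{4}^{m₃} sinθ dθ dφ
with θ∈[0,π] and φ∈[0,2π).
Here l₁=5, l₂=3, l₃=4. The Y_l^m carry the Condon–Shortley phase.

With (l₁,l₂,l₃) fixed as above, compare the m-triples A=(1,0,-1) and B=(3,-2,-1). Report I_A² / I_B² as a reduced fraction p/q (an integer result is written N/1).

Shared (l₁,l₂,l₃)=(5,3,4): N and (l;000)² cancel in I_A²/I_B².
A: Δ = 4!·6!·2!/13! = 1/180180; Racah Σ t=1..3: t=1:−1/432 t=2:+1/192 t=3:−1/1440 = 19/8640; ⇒ 3j(5 3 4; 1 0 -1)² = 361/30030, sgn -1
B: Δ = 4!·6!·2!/13! = 1/180180; Racah Σ t=0..1: t=0:+1/1152 t=1:−1/1440 = 1/5760; ⇒ 3j(5 3 4; 3 -2 -1)² = 1/858, sgn -1
I_A²/I_B² = (361/30030)/(1/858) = 361/35

361/35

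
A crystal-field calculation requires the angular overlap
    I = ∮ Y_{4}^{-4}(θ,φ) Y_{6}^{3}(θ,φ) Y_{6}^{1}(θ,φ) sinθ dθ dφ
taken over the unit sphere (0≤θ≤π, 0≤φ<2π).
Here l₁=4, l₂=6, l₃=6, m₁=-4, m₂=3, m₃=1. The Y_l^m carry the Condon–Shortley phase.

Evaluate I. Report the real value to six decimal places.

-0.167630

m-sum 0 ✓  L=16 even ✓  2≤6≤10 ✓
Π(2lᵢ+1) = 9×13×13 = 1521
triangle coeff Δ(4,6,6) = 1/15315300
Σ_t [0,4]: t=0:+1/829440 t=1:−1/25920 t=2:+1/9216 t=3:−1/25920 t=4:+1/829440 = 7/207360
(3j)²=28/2431 [(4 6 6; 0 0 0)], sign=+1
Σ_t [4,4]: t=4:+1/414720 = 1/414720
(3j)²=49/2431 [(4 6 6; -4 3 1)], sign=-1
⇒ 4πI² = 12348/34969
I = (-1)√(12348/34969/(4π)) = -0.16763001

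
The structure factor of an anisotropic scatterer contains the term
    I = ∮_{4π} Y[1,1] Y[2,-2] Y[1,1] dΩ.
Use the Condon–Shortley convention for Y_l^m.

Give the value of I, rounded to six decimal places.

0.309019

Rules hold: Σm=0, L=4 even, 1≤1≤3.
N = 3·5·3 = 45
Δ = 2!·0!·2!/5! = 1/30
Racah Σ t=1..1: t=1:−1/1 = -1/1
⇒ 3j(1 2 1; 0 0 0)² = 2/15, sgn +1
Racah Σ t=0..0: t=0:+1/4 = 1/4
⇒ 3j(1 2 1; 1 -2 1)² = 1/5, sgn +1
4πI² = N·(3j₀)²·(3jₘ)² = 6/5
I = +1·√(1.2/4π) = 0.30901936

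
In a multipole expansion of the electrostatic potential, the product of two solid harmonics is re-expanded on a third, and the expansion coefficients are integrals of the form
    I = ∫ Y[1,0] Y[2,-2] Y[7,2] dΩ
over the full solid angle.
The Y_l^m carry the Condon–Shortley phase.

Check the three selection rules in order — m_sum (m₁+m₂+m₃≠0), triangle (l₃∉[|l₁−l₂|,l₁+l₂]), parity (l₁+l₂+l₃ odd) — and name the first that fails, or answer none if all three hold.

m₁+m₂+m₃ = 0 − 2 + 2 = 0  ✓
triangle: |1−2|=1 ≤ l₃=7 ≤ 1+2=3  ✗
parity: l₁+l₂+l₃ = 10 is even

triangle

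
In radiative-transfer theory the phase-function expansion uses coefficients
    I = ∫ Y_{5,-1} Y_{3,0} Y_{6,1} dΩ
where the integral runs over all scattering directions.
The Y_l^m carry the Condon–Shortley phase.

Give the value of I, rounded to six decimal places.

Checks pass: Σm=0; 14 even; l₃=6∈[2,8].
(2·5+1)(2·3+1)(2·6+1) = 1001
Δ: 2! 8! 4! / 15! → 1/675675
sum: t=0:+1/8640 t=1:−1/2304 t=2:+1/8640 = -7/34560
3j²(5 3 6; 0 0 0) = Δ·Π!·Σ² = 7/429  (sign -1)
sum: t=0:+1/17280 t=1:−1/2880 t=2:+1/6912 = -1/6912
3j²(5 3 6; -1 0 1) = Δ·Π!·Σ² = 5/429  (sign +1)
combine: 4πI² = 1001·7/429·5/429 = 245/1287
take √, sign -1: I = -0.12308038

-0.123080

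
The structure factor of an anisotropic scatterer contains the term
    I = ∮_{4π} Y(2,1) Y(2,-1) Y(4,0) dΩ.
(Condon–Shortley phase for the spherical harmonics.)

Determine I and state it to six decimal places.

Rules hold: Σm=0, L=8 even, 0≤4≤4.
N = 5·5·9 = 225
Δ = 0!·4!·4!/9! = 1/630
Racah Σ t=0..0: t=0:+1/16 = 1/16
⇒ 3j(2 2 4; 0 0 0)² = 2/35, sgn +1
Racah Σ t=0..0: t=0:+1/36 = 1/36
⇒ 3j(2 2 4; 1 -1 0)² = 8/315, sgn +1
4πI² = N·(3j₀)²·(3jₘ)² = 16/49
I = +1·√(0.326531/4π) = 0.16119702

0.161197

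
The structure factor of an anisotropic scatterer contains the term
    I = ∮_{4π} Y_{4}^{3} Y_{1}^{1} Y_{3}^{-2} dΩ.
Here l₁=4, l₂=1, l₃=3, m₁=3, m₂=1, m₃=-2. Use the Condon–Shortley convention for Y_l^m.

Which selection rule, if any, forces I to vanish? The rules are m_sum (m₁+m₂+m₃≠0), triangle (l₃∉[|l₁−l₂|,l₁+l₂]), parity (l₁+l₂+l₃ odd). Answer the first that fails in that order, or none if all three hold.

m_sum

azimuthal sum: 3 + 1 − 2 = 2  ✗
3 ≤ 3 ≤ 5 (triangle on l)
L = 4 + 1 + 3 = 8 (even)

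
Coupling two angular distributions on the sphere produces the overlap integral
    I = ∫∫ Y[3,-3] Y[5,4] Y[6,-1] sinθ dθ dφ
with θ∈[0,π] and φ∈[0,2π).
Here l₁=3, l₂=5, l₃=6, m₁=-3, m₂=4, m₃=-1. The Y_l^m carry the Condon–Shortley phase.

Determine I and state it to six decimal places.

Rules hold: Σm=0, L=14 even, 2≤6≤8.
N = 7·11·13 = 1001
Δ = 2!·4!·8!/15! = 1/675675
Racah Σ t=0..2: t=0:+1/8640 t=1:−1/2304 t=2:+1/8640 = -7/34560
⇒ 3j(3 5 6; 0 0 0)² = 7/429, sgn -1
Racah Σ t=2..2: t=2:+1/241920 = 1/241920
⇒ 3j(3 5 6; -3 4 -1)² = 4/1001, sgn -1
4πI² = N·(3j₀)²·(3jₘ)² = 28/429
I = +1·√(0.0652681/4π) = 0.07206849

0.072068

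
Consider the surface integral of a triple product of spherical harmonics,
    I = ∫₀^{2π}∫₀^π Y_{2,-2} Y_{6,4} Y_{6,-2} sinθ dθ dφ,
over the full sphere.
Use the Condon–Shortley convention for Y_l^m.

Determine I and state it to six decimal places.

-0.153870

m-sum 0 ✓  L=14 even ✓  4≤6≤8 ✓
Π(2lᵢ+1) = 5×13×13 = 845
triangle coeff Δ(2,6,6) = 1/90090
Σ_t [0,2]: t=0:+1/69120 t=1:−1/14400 t=2:+1/69120 = -7/172800
(3j)²=14/715 [(2 6 6; 0 0 0)], sign=-1
Σ_t [2,2]: t=2:+1/322560 = 1/322560
(3j)²=18/1001 [(2 6 6; -2 4 -2)], sign=+1
⇒ 4πI² = 36/121
I = (-1)√(36/121/(4π)) = -0.15386989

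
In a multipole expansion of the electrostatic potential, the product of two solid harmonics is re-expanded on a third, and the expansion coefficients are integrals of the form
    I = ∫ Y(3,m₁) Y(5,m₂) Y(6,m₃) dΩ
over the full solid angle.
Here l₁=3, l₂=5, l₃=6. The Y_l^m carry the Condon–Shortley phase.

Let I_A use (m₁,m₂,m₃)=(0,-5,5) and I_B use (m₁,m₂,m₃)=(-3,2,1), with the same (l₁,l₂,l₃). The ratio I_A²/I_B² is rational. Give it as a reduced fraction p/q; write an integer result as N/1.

l's match ⇒ only the (l;m) 3-j factors differ between A and B.
A: triangle coeff Δ(3,5,6) = 1/675675; Σ_t [0,0]: t=0:+1/483840 = 1/483840; (3j)²=3/91 [(3 5 6; 0 -5 5)], sign=-1
B: triangle coeff Δ(3,5,6) = 1/675675; Σ_t [2,2]: t=2:+1/34560 = 1/34560; (3j)²=7/429 [(3 5 6; -3 2 1)], sign=-1
I_A²/I_B² = (3/91)/(7/429) = 99/49

99/49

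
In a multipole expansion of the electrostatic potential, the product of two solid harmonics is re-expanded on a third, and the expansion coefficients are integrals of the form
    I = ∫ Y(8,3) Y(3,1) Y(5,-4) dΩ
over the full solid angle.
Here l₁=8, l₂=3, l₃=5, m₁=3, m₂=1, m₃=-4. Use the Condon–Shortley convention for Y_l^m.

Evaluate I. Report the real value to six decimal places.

-0.069622

Rules hold: Σm=0, L=16 even, 5≤5≤11.
N = 17·7·11 = 1309
Δ = 6!·10!·0!/17! = 1/136136
Racah Σ t=3..3: t=3:−1/518400 = -1/518400
⇒ 3j(8 3 5; 0 0 0)² = 56/2431, sgn +1
Racah Σ t=4..4: t=4:+1/17418240 = 1/17418240
⇒ 3j(8 3 5; 3 1 -4)² = 25/12376, sgn -1
4πI² = N·(3j₀)²·(3jₘ)² = 175/2873
I = -1·√(0.0609119/4π) = -0.06962197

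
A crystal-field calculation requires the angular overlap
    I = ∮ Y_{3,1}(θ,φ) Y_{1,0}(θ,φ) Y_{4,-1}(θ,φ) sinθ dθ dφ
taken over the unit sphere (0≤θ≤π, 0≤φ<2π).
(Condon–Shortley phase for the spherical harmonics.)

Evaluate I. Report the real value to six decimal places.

-0.238414

m-sum 0 ✓  L=8 even ✓  2≤4≤4 ✓
Π(2lᵢ+1) = 7×3×9 = 189
triangle coeff Δ(3,1,4) = 1/252
Σ_t [0,0]: t=0:+1/36 = 1/36
(3j)²=4/63 [(3 1 4; 0 0 0)], sign=+1
Σ_t [0,0]: t=0:+1/48 = 1/48
(3j)²=5/84 [(3 1 4; 1 0 -1)], sign=-1
⇒ 4πI² = 5/7
I = (-1)√(5/7/(4π)) = -0.23841361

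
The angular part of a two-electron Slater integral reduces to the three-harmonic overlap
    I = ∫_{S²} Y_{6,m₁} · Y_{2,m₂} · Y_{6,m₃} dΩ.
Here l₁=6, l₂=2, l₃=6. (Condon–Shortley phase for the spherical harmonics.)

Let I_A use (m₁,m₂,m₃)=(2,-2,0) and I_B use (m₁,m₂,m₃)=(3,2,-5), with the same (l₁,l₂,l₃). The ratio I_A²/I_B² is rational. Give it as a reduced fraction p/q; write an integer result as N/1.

l's match ⇒ only the (l;m) 3-j factors differ between A and B.
A: triangle coeff Δ(6,2,6) = 1/90090; Σ_t [0,0]: t=0:+1/69120 = 1/69120; (3j)²=4/143 [(6 2 6; 2 -2 0)], sign=+1
B: triangle coeff Δ(6,2,6) = 1/90090; Σ_t [2,2]: t=2:+1/1451520 = 1/1451520; (3j)²=1/91 [(6 2 6; 3 2 -5)], sign=-1
I_A²/I_B² = (4/143)/(1/91) = 28/11

28/11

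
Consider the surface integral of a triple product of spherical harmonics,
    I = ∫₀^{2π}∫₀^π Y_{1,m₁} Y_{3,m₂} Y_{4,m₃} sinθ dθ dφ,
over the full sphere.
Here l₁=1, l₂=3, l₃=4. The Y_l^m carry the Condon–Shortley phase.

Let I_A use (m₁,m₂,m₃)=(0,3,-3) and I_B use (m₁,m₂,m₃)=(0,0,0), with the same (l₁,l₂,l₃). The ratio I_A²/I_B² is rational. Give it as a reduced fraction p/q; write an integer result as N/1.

7/16

l's match ⇒ only the (l;m) 3-j factors differ between A and B.
A: triangle coeff Δ(1,3,4) = 1/252; Σ_t [0,0]: t=0:+1/720 = 1/720; (3j)²=1/36 [(1 3 4; 0 3 -3)], sign=-1
B: triangle coeff Δ(1,3,4) = 1/252; Σ_t [0,0]: t=0:+1/36 = 1/36; (3j)²=4/63 [(1 3 4; 0 0 0)], sign=+1
I_A²/I_B² = (1/36)/(4/63) = 7/16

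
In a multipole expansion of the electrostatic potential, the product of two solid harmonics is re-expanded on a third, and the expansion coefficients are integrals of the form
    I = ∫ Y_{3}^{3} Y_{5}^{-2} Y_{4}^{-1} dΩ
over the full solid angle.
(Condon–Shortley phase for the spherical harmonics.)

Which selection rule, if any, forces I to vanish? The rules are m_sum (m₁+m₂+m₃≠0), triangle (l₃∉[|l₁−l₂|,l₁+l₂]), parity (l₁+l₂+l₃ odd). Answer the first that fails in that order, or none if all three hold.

none

m₁+m₂+m₃ = 3 − 2 − 1 = 0  ✓
triangle: |3−5|=2 ≤ l₃=4 ≤ 3+5=8  ✓
parity: l₁+l₂+l₃ = 12 is even  ✓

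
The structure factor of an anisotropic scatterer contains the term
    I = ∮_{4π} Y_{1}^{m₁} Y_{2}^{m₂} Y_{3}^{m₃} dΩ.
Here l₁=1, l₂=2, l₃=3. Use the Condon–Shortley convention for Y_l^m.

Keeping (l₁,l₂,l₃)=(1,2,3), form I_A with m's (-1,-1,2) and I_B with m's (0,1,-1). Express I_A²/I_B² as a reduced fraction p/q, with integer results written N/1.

5/4

l's match ⇒ only the (l;m) 3-j factors differ between A and B.
A: triangle coeff Δ(1,2,3) = 1/105; Σ_t [0,0]: t=0:+1/12 = 1/12; (3j)²=2/21 [(1 2 3; -1 -1 2)], sign=-1
B: triangle coeff Δ(1,2,3) = 1/105; Σ_t [0,0]: t=0:+1/6 = 1/6; (3j)²=8/105 [(1 2 3; 0 1 -1)], sign=+1
I_A²/I_B² = (2/21)/(8/105) = 5/4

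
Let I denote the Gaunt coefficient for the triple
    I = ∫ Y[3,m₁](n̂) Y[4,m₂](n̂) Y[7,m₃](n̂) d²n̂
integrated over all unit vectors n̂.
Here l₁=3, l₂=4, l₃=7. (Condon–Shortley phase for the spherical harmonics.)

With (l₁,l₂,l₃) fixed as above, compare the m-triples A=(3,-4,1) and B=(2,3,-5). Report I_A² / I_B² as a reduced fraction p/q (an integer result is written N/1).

l's match ⇒ only the (l;m) 3-j factors differ between A and B.
A: triangle coeff Δ(3,4,7) = 1/45045; Σ_t [0,0]: t=0:+1/29030400 = 1/29030400; (3j)²=1/45045 [(3 4 7; 3 -4 1)], sign=+1
B: triangle coeff Δ(3,4,7) = 1/45045; Σ_t [0,0]: t=0:+1/604800 = 1/604800; (3j)²=16/455 [(3 4 7; 2 3 -5)], sign=+1
I_A²/I_B² = (1/45045)/(16/455) = 1/1584

1/1584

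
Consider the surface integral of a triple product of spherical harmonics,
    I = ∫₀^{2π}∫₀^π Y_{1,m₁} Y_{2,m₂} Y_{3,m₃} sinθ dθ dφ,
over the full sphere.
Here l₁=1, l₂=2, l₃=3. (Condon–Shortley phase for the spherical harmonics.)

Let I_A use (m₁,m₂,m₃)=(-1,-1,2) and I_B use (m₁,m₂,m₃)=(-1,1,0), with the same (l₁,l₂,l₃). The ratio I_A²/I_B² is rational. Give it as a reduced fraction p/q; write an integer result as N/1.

10/3

Shared (l₁,l₂,l₃)=(1,2,3): N and (l;000)² cancel in I_A²/I_B².
A: Δ = 0!·2!·4!/7! = 1/105; Racah Σ t=0..0: t=0:+1/12 = 1/12; ⇒ 3j(1 2 3; -1 -1 2)² = 2/21, sgn -1
B: Δ = 0!·2!·4!/7! = 1/105; Racah Σ t=0..0: t=0:+1/12 = 1/12; ⇒ 3j(1 2 3; -1 1 0)² = 1/35, sgn -1
I_A²/I_B² = (2/21)/(1/35) = 10/3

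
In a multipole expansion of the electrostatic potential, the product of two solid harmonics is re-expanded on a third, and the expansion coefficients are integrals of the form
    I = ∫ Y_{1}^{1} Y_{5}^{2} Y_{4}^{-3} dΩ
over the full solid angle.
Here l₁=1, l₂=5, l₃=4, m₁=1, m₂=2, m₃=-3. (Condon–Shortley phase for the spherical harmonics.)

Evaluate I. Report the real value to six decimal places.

Rules hold: Σm=0, L=10 even, 4≤4≤6.
N = 3·11·9 = 297
Δ = 2!·0!·8!/11! = 1/495
Racah Σ t=1..1: t=1:−1/576 = -1/576
⇒ 3j(1 5 4; 0 0 0)² = 5/99, sgn -1
Racah Σ t=0..0: t=0:+1/10080 = 1/10080
⇒ 3j(1 5 4; 1 2 -3)² = 1/165, sgn -1
4πI² = N·(3j₀)²·(3jₘ)² = 1/11
I = +1·√(0.0909091/4π) = 0.08505478

0.085055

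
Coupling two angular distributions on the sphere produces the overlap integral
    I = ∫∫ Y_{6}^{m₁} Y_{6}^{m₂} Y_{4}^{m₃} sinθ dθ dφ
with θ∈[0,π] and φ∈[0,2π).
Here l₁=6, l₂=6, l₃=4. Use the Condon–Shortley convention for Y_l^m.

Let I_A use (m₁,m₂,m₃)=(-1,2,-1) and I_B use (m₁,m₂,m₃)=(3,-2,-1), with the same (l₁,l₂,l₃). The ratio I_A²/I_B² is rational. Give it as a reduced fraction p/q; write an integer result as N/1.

Shared (l₁,l₂,l₃)=(6,6,4): N and (l;000)² cancel in I_A²/I_B².
A: Δ = 8!·4!·4!/17! = 1/15315300; Racah Σ t=4..7: t=4:+1/82944 t=5:−1/17280 t=6:+1/34560 t=7:−1/725760 = -53/2903040; ⇒ 3j(6 6 4; -1 2 -1)² = 2809/306306, sgn +1
B: Δ = 8!·4!·4!/17! = 1/15315300; Racah Σ t=0..3: t=0:+1/5806080 t=1:−1/120960 t=2:+1/34560 t=3:−1/103680 = 13/1161216; ⇒ 3j(6 6 4; 3 -2 -1)² = 65/5236, sgn -1
I_A²/I_B² = (2809/306306)/(65/5236) = 5618/7605

5618/7605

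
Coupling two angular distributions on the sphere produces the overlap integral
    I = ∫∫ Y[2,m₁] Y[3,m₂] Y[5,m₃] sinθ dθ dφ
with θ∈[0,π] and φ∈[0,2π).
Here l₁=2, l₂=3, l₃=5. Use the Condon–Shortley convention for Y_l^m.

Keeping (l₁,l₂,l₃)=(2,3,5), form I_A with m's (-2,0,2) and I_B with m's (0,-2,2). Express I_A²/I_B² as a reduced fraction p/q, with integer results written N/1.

5/9

l's match ⇒ only the (l;m) 3-j factors differ between A and B.
A: triangle coeff Δ(2,3,5) = 1/2310; Σ_t [0,0]: t=0:+1/864 = 1/864; (3j)²=1/66 [(2 3 5; -2 0 2)], sign=-1
B: triangle coeff Δ(2,3,5) = 1/2310; Σ_t [0,0]: t=0:+1/480 = 1/480; (3j)²=3/110 [(2 3 5; 0 -2 2)], sign=-1
I_A²/I_B² = (1/66)/(3/110) = 5/9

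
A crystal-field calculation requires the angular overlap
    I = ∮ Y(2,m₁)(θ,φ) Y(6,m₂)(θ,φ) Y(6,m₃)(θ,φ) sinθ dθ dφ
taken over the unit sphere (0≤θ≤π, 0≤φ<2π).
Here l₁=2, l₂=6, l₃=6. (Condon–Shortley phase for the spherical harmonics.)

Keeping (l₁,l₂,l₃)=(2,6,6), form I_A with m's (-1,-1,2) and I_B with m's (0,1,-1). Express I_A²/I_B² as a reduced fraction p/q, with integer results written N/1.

60/169

Shared (l₁,l₂,l₃)=(2,6,6): N and (l;000)² cancel in I_A²/I_B².
A: Δ = 2!·2!·10!/15! = 1/90090; Racah Σ t=1..2: t=1:−1/34560 t=2:+1/60480 = -1/80640; ⇒ 3j(2 6 6; -1 -1 2)² = 6/1001, sgn -1
B: Δ = 2!·2!·10!/15! = 1/90090; Racah Σ t=0..2: t=0:+1/120960 t=1:−1/17280 t=2:+1/57600 = -13/403200; ⇒ 3j(2 6 6; 0 1 -1)² = 13/770, sgn +1
I_A²/I_B² = (6/1001)/(13/770) = 60/169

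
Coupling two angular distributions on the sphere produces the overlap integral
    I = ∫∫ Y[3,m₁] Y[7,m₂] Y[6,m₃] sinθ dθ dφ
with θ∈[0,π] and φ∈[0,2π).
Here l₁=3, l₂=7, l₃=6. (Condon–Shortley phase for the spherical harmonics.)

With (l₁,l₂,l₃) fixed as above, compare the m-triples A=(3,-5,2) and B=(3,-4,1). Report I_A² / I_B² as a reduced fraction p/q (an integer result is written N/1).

Shared (l₁,l₂,l₃)=(3,7,6): N and (l;000)² cancel in I_A²/I_B².
A: Δ = 4!·2!·10!/17! = 1/2042040; Racah Σ t=0..0: t=0:+1/3870720 = 1/3870720; ⇒ 3j(3 7 6; 3 -5 2)² = 135/6188, sgn +1
B: Δ = 4!·2!·10!/17! = 1/2042040; Racah Σ t=0..0: t=0:+1/1451520 = 1/1451520; ⇒ 3j(3 7 6; 3 -4 1)² = 75/3094, sgn -1
I_A²/I_B² = (135/6188)/(75/3094) = 9/10

9/10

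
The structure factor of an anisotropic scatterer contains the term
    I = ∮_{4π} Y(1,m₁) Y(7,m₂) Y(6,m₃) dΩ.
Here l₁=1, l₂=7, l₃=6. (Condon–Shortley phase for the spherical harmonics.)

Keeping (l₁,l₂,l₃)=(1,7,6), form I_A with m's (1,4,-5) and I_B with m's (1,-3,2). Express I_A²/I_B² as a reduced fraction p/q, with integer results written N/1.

l's match ⇒ only the (l;m) 3-j factors differ between A and B.
A: triangle coeff Δ(1,7,6) = 1/1365; Σ_t [0,0]: t=0:+1/79833600 = 1/79833600; (3j)²=1/455 [(1 7 6; 1 4 -5)], sign=-1
B: triangle coeff Δ(1,7,6) = 1/1365; Σ_t [0,0]: t=0:+1/1935360 = 1/1935360; (3j)²=3/91 [(1 7 6; 1 -3 2)], sign=+1
I_A²/I_B² = (1/455)/(3/91) = 1/15

1/15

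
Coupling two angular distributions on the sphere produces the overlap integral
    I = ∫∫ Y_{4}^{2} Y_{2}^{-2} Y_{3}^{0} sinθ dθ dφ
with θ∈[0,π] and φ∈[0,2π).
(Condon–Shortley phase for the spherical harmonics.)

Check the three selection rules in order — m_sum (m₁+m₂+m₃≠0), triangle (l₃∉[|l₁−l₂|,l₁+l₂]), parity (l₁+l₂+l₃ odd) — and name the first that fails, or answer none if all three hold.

parity

Σmᵢ = 0  ✓
l₃∈[|l₁−l₂|,l₁+l₂]=[2,6], have l₃=3  ✓
Σlᵢ = 9 ⇒ odd  ✗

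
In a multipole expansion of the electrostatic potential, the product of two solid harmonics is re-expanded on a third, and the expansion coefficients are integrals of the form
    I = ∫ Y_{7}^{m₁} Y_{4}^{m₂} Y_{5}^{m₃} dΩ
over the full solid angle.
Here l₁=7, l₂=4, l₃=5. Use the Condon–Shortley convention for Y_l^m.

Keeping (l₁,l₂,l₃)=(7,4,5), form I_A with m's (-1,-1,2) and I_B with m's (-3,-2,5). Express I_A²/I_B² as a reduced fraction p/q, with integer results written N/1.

6724/10125

Same 7,4,5: normalisation and zero-m 3j drop out of the ratio.
A: Δ: 6! 8! 2! / 17! → 1/6126120; sum: t=1:−1/1209600 t=2:+1/69120 t=3:−1/51840 = -41/7257600; 3j²(7 4 5; -1 -1 2) = Δ·Π!·Σ² = 1681/510510  (sign +1)
B: Δ: 6! 8! 2! / 17! → 1/6126120; sum: t=2:+1/3870720 = 1/3870720; 3j²(7 4 5; -3 -2 5) = Δ·Π!·Σ² = 675/136136  (sign +1)
I_A²/I_B² = (1681/510510)/(675/136136) = 6724/10125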